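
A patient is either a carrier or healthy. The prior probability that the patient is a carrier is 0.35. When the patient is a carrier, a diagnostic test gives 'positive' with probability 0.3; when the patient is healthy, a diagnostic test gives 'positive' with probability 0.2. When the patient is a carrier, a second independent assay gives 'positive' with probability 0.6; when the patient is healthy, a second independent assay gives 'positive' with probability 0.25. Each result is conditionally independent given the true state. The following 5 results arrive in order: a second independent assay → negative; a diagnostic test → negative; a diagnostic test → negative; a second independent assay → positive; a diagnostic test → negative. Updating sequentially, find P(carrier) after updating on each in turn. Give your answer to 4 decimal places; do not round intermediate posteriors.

After a second independent assay='negative': P(carrier) = 0.4·0.3500 / (0.4·0.3500 + 0.75·0.6500) ≈ 0.2231
After a diagnostic test='negative': P(carrier) = 0.7·0.2231 / (0.7·0.2231 + 0.8·0.7769) ≈ 0.2008
After a diagnostic test='negative': P(carrier) = 0.7·0.2008 / (0.7·0.2008 + 0.8·0.7992) ≈ 0.1802
After a second independent assay='positive': P(carrier) = 0.6·0.1802 / (0.6·0.1802 + 0.25·0.8198) ≈ 0.3454
After a diagnostic test='negative': P(carrier) = 0.7·0.3454 / (0.7·0.3454 + 0.8·0.6546) ≈ 0.3159

0.3159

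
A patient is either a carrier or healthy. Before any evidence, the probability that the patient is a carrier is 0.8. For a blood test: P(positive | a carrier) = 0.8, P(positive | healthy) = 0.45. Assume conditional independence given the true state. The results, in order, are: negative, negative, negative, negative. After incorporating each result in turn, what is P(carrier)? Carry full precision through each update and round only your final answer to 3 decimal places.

Apply Bayes' rule sequentially, carrying P(carrier) forward.
After 'negative': P(carrier) = 0.2·0.8000 / (0.2·0.8000 + 0.55·0.2000) ≈ 0.5926
After 'negative': P(carrier) = 0.2·0.5926 / (0.2·0.5926 + 0.55·0.4074) ≈ 0.3459
After 'negative': P(carrier) = 0.2·0.3459 / (0.2·0.3459 + 0.55·0.6541) ≈ 0.1613
After 'negative': P(carrier) = 0.2·0.1613 / (0.2·0.1613 + 0.55·0.8387) ≈ 0.0654

0.065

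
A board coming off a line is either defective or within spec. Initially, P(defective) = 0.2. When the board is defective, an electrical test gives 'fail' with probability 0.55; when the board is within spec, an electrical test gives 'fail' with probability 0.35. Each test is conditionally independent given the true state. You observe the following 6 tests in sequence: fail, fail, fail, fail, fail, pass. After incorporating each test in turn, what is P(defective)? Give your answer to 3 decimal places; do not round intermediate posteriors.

0.624

After 'fail': P(defective) = 0.55·0.2000 / (0.55·0.2000 + 0.35·0.8000) ≈ 0.2821
After 'fail': P(defective) = 0.55·0.2821 / (0.55·0.2821 + 0.35·0.7179) ≈ 0.3817
After 'fail': P(defective) = 0.55·0.3817 / (0.55·0.3817 + 0.35·0.6183) ≈ 0.4924
After 'fail': P(defective) = 0.55·0.4924 / (0.55·0.4924 + 0.35·0.5076) ≈ 0.6039
After 'fail': P(defective) = 0.55·0.6039 / (0.55·0.6039 + 0.35·0.3961) ≈ 0.7055
After 'pass': P(defective) = 0.45·0.7055 / (0.45·0.7055 + 0.65·0.2945) ≈ 0.6238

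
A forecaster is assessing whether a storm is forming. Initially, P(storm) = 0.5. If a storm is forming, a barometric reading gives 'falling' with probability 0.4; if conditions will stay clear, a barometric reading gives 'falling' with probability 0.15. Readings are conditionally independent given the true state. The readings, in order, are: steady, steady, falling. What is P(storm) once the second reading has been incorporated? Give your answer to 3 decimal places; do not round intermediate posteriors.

0.333

After 'steady': P(storm) = 0.6·0.5000 / (0.6·0.5000 + 0.85·0.5000) ≈ 0.4138
After 'steady': P(storm) = 0.6·0.4138 / (0.6·0.4138 + 0.85·0.5862) ≈ 0.3326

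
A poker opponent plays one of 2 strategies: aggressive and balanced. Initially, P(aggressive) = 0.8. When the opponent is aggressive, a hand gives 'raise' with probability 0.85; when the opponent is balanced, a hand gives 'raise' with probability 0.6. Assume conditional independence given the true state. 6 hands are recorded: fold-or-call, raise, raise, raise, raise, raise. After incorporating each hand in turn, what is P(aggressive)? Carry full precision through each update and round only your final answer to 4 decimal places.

After 'fold-or-call': P(aggressive) = 0.15·0.8000 / (0.15·0.8000 + 0.4·0.2000) ≈ 0.6000
After 'raise': P(aggressive) = 0.85·0.6000 / (0.85·0.6000 + 0.6·0.4000) ≈ 0.6800
After 'raise': P(aggressive) = 0.85·0.6800 / (0.85·0.6800 + 0.6·0.3200) ≈ 0.7506
After 'raise': P(aggressive) = 0.85·0.7506 / (0.85·0.7506 + 0.6·0.2494) ≈ 0.8101
After 'raise': P(aggressive) = 0.85·0.8101 / (0.85·0.8101 + 0.6·0.1899) ≈ 0.8580
After 'raise': P(aggressive) = 0.85·0.8580 / (0.85·0.8580 + 0.6·0.1420) ≈ 0.8954

0.8954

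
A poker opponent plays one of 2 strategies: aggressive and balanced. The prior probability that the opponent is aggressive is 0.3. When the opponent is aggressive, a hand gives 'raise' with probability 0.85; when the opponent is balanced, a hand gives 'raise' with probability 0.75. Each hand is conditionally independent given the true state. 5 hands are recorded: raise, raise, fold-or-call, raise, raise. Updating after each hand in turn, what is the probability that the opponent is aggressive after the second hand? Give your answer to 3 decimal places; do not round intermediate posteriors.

Apply Bayes' rule sequentially, carrying P(aggressive) forward.
After 'raise': P(aggressive) = 0.85·0.3000 / (0.85·0.3000 + 0.75·0.7000) ≈ 0.3269
After 'raise': P(aggressive) = 0.85·0.3269 / (0.85·0.3269 + 0.75·0.6731) ≈ 0.3550

0.355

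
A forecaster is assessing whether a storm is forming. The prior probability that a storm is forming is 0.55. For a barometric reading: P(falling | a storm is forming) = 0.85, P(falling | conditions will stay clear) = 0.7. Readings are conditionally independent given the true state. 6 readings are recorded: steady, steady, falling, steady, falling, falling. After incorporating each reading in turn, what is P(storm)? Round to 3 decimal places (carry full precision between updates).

0.215

After 'steady': P(storm) = 0.15·0.5500 / (0.15·0.5500 + 0.3·0.4500) ≈ 0.3793
After 'steady': P(storm) = 0.15·0.3793 / (0.15·0.3793 + 0.3·0.6207) ≈ 0.2340
After 'falling': P(storm) = 0.85·0.2340 / (0.85·0.2340 + 0.7·0.7660) ≈ 0.2706
After 'steady': P(storm) = 0.15·0.2706 / (0.15·0.2706 + 0.3·0.7294) ≈ 0.1565
After 'falling': P(storm) = 0.85·0.1565 / (0.85·0.1565 + 0.7·0.8435) ≈ 0.1839
After 'falling': P(storm) = 0.85·0.1839 / (0.85·0.1839 + 0.7·0.8161) ≈ 0.2148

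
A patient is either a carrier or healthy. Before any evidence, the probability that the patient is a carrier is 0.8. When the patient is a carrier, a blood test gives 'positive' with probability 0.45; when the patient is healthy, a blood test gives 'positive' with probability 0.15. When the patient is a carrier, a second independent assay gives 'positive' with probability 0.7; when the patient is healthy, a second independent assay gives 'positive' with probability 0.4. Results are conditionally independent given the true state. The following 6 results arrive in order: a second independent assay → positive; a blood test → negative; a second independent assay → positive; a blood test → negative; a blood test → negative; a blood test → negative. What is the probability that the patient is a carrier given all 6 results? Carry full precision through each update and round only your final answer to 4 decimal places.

0.6823

After a second independent assay='positive': P(carrier) = 0.7·0.8000 / (0.7·0.8000 + 0.4·0.2000) ≈ 0.8750
After a blood test='negative': P(carrier) = 0.55·0.8750 / (0.55·0.8750 + 0.85·0.1250) ≈ 0.8191
After a second independent assay='positive': P(carrier) = 0.7·0.8191 / (0.7·0.8191 + 0.4·0.1809) ≈ 0.8880
After a blood test='negative': P(carrier) = 0.55·0.8880 / (0.55·0.8880 + 0.85·0.1120) ≈ 0.8368
After a blood test='negative': P(carrier) = 0.55·0.8368 / (0.55·0.8368 + 0.85·0.1632) ≈ 0.7684
After a blood test='negative': P(carrier) = 0.55·0.7684 / (0.55·0.7684 + 0.85·0.2316) ≈ 0.6823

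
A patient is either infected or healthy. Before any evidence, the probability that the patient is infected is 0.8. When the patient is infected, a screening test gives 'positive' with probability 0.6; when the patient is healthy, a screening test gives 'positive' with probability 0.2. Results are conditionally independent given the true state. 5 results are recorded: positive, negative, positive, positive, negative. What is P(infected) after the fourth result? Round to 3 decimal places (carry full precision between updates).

0.982

After 'positive': P(infected) = 0.6·0.8000 / (0.6·0.8000 + 0.2·0.2000) ≈ 0.9231
After 'negative': P(infected) = 0.4·0.9231 / (0.4·0.9231 + 0.8·0.0769) ≈ 0.8571
After 'positive': P(infected) = 0.6·0.8571 / (0.6·0.8571 + 0.2·0.1429) ≈ 0.9474
After 'positive': P(infected) = 0.6·0.9474 / (0.6·0.9474 + 0.2·0.0526) ≈ 0.9818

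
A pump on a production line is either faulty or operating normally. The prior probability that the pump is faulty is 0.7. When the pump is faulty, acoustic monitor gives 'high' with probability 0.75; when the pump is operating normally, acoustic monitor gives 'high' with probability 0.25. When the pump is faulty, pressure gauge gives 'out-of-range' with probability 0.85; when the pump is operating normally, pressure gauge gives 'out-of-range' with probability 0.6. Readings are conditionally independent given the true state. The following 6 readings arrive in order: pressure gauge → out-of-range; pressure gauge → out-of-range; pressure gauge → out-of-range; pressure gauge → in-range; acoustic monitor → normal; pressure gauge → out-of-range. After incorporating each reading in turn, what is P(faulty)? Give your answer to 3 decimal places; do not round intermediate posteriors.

After pressure gauge='out-of-range': P(faulty) = 0.85·0.7000 / (0.85·0.7000 + 0.6·0.3000) ≈ 0.7677
After pressure gauge='out-of-range': P(faulty) = 0.85·0.7677 / (0.85·0.7677 + 0.6·0.2323) ≈ 0.8240
After pressure gauge='out-of-range': P(faulty) = 0.85·0.8240 / (0.85·0.8240 + 0.6·0.1760) ≈ 0.8690
After pressure gauge='in-range': P(faulty) = 0.15·0.8690 / (0.15·0.8690 + 0.4·0.1310) ≈ 0.7133
After acoustic monitor='normal': P(faulty) = 0.25·0.7133 / (0.25·0.7133 + 0.75·0.2867) ≈ 0.4533
After pressure gauge='out-of-range': P(faulty) = 0.85·0.4533 / (0.85·0.4533 + 0.6·0.5467) ≈ 0.5402

0.540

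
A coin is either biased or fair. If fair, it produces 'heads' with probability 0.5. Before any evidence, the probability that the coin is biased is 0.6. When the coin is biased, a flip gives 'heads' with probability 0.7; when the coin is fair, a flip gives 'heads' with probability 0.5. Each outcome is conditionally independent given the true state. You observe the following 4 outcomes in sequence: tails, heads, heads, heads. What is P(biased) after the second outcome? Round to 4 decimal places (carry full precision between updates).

After 'tails': P(biased) = 0.3·0.6000 / (0.3·0.6000 + 0.5·0.4000) ≈ 0.4737
After 'heads': P(biased) = 0.7·0.4737 / (0.7·0.4737 + 0.5·0.5263) ≈ 0.5575

0.5575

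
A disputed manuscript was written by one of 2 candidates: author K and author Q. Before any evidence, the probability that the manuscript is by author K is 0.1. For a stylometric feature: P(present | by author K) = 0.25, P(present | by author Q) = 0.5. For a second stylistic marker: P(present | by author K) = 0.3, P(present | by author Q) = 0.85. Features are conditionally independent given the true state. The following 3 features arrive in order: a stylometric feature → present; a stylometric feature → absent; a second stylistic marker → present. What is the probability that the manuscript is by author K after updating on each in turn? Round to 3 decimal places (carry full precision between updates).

0.029

After a stylometric feature='present': P(author K) = 0.25·0.1000 / (0.25·0.1000 + 0.5·0.9000) ≈ 0.0526
After a stylometric feature='absent': P(author K) = 0.75·0.0526 / (0.75·0.0526 + 0.5·0.9474) ≈ 0.0769
After a second stylistic marker='present': P(author K) = 0.3·0.0769 / (0.3·0.0769 + 0.85·0.9231) ≈ 0.0286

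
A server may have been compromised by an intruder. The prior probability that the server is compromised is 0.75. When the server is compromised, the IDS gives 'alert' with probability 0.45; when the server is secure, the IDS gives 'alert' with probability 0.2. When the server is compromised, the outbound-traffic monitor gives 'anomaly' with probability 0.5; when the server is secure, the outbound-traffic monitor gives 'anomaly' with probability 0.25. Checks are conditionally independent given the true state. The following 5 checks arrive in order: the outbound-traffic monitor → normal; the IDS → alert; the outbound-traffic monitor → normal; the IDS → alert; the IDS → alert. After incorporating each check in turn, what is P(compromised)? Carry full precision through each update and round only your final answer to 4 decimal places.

0.9382

After the outbound-traffic monitor='normal': P(compromised) = 0.5·0.7500 / (0.5·0.7500 + 0.75·0.2500) ≈ 0.6667
After the IDS='alert': P(compromised) = 0.45·0.6667 / (0.45·0.6667 + 0.2·0.3333) ≈ 0.8182
After the outbound-traffic monitor='normal': P(compromised) = 0.5·0.8182 / (0.5·0.8182 + 0.75·0.1818) ≈ 0.7500
After the IDS='alert': P(compromised) = 0.45·0.7500 / (0.45·0.7500 + 0.2·0.2500) ≈ 0.8710
After the IDS='alert': P(compromised) = 0.45·0.8710 / (0.45·0.8710 + 0.2·0.1290) ≈ 0.9382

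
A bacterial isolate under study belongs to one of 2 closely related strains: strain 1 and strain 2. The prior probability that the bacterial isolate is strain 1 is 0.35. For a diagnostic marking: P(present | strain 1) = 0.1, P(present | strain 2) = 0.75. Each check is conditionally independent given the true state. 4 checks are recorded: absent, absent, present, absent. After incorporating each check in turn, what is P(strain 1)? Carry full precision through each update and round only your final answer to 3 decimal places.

After 'absent': P(strain 1) = 0.9·0.3500 / (0.9·0.3500 + 0.25·0.6500) ≈ 0.6597
After 'absent': P(strain 1) = 0.9·0.6597 / (0.9·0.6597 + 0.25·0.3403) ≈ 0.8747
After 'present': P(strain 1) = 0.1·0.8747 / (0.1·0.8747 + 0.75·0.1253) ≈ 0.4820
After 'absent': P(strain 1) = 0.9·0.4820 / (0.9·0.4820 + 0.25·0.5180) ≈ 0.7701

0.770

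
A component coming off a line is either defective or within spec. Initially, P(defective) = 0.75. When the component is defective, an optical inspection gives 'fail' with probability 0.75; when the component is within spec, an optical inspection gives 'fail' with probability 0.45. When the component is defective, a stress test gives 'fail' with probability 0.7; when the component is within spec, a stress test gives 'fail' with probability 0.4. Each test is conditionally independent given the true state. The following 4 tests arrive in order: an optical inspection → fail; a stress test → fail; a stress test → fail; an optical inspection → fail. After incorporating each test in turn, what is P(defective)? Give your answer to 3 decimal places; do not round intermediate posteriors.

0.962

After an optical inspection='fail': P(defective) = 0.75·0.7500 / (0.75·0.7500 + 0.45·0.2500) ≈ 0.8333
After a stress test='fail': P(defective) = 0.7·0.8333 / (0.7·0.8333 + 0.4·0.1667) ≈ 0.8974
After a stress test='fail': P(defective) = 0.7·0.8974 / (0.7·0.8974 + 0.4·0.1026) ≈ 0.9387
After an optical inspection='fail': P(defective) = 0.75·0.9387 / (0.75·0.9387 + 0.45·0.0613) ≈ 0.9623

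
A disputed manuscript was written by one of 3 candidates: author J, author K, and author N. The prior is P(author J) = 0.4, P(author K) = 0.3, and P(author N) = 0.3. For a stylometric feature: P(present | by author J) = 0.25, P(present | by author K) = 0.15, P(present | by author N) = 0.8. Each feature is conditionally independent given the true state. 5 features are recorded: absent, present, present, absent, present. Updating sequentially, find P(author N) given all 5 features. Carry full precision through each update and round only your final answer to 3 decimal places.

0.591

After 'absent': normaliser = 0.75·0.4000 + 0.85·0.3000 + 0.2·0.3000; P(author J) ≈ 0.4878, P(author K) ≈ 0.4146, P(author N) ≈ 0.0976
After 'present': normaliser = 0.25·0.4878 + 0.15·0.4146 + 0.8·0.0976; P(author J) ≈ 0.4651, P(author K) ≈ 0.2372, P(author N) ≈ 0.2977
After 'present': normaliser = 0.25·0.4651 + 0.15·0.2372 + 0.8·0.2977; P(author J) ≈ 0.2982, P(author K) ≈ 0.0912, P(author N) ≈ 0.6106
After 'absent': normaliser = 0.75·0.2982 + 0.85·0.0912 + 0.2·0.6106; P(author J) ≈ 0.5283, P(author K) ≈ 0.1832, P(author N) ≈ 0.2885
After 'present': normaliser = 0.25·0.5283 + 0.15·0.1832 + 0.8·0.2885; P(author J) ≈ 0.3383, P(author K) ≈ 0.0704, P(author N) ≈ 0.5913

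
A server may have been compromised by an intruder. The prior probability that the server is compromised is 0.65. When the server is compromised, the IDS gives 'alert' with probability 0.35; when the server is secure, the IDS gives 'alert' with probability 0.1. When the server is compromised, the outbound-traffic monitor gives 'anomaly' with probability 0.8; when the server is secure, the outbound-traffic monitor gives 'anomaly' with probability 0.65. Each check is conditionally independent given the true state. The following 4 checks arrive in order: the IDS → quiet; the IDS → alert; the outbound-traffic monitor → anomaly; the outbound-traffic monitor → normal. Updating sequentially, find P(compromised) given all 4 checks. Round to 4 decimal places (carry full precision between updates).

0.7675

After the IDS='quiet': P(compromised) = 0.65·0.6500 / (0.65·0.6500 + 0.9·0.3500) ≈ 0.5729
After the IDS='alert': P(compromised) = 0.35·0.5729 / (0.35·0.5729 + 0.1·0.4271) ≈ 0.8244
After the outbound-traffic monitor='anomaly': P(compromised) = 0.8·0.8244 / (0.8·0.8244 + 0.65·0.1756) ≈ 0.8525
After the outbound-traffic monitor='normal': P(compromised) = 0.2·0.8525 / (0.2·0.8525 + 0.35·0.1475) ≈ 0.7675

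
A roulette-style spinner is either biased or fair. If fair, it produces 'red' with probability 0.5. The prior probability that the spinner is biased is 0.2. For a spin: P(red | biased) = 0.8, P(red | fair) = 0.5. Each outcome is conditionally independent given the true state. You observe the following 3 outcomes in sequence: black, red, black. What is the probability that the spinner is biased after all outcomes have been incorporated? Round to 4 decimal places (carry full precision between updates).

0.0602

Apply Bayes' rule sequentially, carrying P(biased) forward.
After 'black': P(biased) = 0.2·0.2000 / (0.2·0.2000 + 0.5·0.8000) ≈ 0.0909
After 'red': P(biased) = 0.8·0.0909 / (0.8·0.0909 + 0.5·0.9091) ≈ 0.1379
After 'black': P(biased) = 0.2·0.1379 / (0.2·0.1379 + 0.5·0.8621) ≈ 0.0602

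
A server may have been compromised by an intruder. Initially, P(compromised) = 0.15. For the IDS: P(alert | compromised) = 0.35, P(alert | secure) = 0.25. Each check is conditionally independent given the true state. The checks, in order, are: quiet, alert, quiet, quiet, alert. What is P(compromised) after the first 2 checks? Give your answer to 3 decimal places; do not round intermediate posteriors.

0.176

After 'quiet': P(compromised) = 0.65·0.1500 / (0.65·0.1500 + 0.75·0.8500) ≈ 0.1327
After 'alert': P(compromised) = 0.35·0.1327 / (0.35·0.1327 + 0.25·0.8673) ≈ 0.1764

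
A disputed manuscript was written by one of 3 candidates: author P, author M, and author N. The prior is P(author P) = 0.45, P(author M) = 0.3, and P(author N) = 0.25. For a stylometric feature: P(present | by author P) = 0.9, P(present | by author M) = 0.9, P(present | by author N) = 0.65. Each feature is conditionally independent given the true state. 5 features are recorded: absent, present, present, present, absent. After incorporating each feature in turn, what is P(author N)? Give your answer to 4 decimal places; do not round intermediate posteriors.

0.6060

After 'absent': normaliser = 0.1·0.4500 + 0.1·0.3000 + 0.35·0.2500; P(author P) ≈ 0.2769, P(author M) ≈ 0.1846, P(author N) ≈ 0.5385
After 'present': normaliser = 0.9·0.2769 + 0.9·0.1846 + 0.65·0.5385; P(author P) ≈ 0.3256, P(author M) ≈ 0.2171, P(author N) ≈ 0.4573
After 'present': normaliser = 0.9·0.3256 + 0.9·0.2171 + 0.65·0.4573; P(author P) ≈ 0.3730, P(author M) ≈ 0.2487, P(author N) ≈ 0.3783
After 'present': normaliser = 0.9·0.3730 + 0.9·0.2487 + 0.65·0.3783; P(author P) ≈ 0.4168, P(author M) ≈ 0.2779, P(author N) ≈ 0.3053
After 'absent': normaliser = 0.1·0.4168 + 0.1·0.2779 + 0.35·0.3053; P(author P) ≈ 0.2364, P(author M) ≈ 0.1576, P(author N) ≈ 0.6060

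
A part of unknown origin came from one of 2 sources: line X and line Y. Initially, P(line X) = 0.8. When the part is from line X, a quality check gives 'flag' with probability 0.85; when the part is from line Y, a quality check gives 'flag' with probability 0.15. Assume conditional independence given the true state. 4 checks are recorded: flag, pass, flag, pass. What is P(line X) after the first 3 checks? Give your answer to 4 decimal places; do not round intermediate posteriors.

After 'flag': P(line X) = 0.85·0.8000 / (0.85·0.8000 + 0.15·0.2000) ≈ 0.9577
After 'pass': P(line X) = 0.15·0.9577 / (0.15·0.9577 + 0.85·0.0423) ≈ 0.8000
After 'flag': P(line X) = 0.85·0.8000 / (0.85·0.8000 + 0.15·0.2000) ≈ 0.9577

0.9577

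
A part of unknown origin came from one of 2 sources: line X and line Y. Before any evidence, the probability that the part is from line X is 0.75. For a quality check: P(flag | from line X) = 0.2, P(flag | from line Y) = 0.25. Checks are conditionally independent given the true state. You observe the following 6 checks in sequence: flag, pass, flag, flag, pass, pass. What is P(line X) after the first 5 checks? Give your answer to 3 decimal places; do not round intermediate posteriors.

0.636

After 'flag': P(line X) = 0.2·0.7500 / (0.2·0.7500 + 0.25·0.2500) ≈ 0.7059
After 'pass': P(line X) = 0.8·0.7059 / (0.8·0.7059 + 0.75·0.2941) ≈ 0.7191
After 'flag': P(line X) = 0.2·0.7191 / (0.2·0.7191 + 0.25·0.2809) ≈ 0.6719
After 'flag': P(line X) = 0.2·0.6719 / (0.2·0.6719 + 0.25·0.3281) ≈ 0.6210
After 'pass': P(line X) = 0.8·0.6210 / (0.8·0.6210 + 0.75·0.3790) ≈ 0.6360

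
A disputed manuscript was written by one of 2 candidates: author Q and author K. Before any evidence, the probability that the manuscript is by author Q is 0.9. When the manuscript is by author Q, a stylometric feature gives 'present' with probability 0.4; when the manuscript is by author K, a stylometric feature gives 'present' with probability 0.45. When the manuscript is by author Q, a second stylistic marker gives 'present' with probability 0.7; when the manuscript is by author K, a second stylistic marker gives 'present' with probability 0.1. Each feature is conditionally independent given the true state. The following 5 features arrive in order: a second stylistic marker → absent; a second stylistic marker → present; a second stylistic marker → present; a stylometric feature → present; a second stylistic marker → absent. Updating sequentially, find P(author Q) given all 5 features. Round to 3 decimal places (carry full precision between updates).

0.978

After a second stylistic marker='absent': P(author Q) = 0.3·0.9000 / (0.3·0.9000 + 0.9·0.1000) ≈ 0.7500
After a second stylistic marker='present': P(author Q) = 0.7·0.7500 / (0.7·0.7500 + 0.1·0.2500) ≈ 0.9545
After a second stylistic marker='present': P(author Q) = 0.7·0.9545 / (0.7·0.9545 + 0.1·0.0455) ≈ 0.9932
After a stylometric feature='present': P(author Q) = 0.4·0.9932 / (0.4·0.9932 + 0.45·0.0068) ≈ 0.9924
After a second stylistic marker='absent': P(author Q) = 0.3·0.9924 / (0.3·0.9924 + 0.9·0.0076) ≈ 0.9776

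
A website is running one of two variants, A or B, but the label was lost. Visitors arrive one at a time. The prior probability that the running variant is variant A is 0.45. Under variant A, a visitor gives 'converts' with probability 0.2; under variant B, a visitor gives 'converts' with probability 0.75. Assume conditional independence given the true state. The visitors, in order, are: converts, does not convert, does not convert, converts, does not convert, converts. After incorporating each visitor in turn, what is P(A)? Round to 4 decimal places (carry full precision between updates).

0.3370

After 'converts': P(A) = 0.2·0.4500 / (0.2·0.4500 + 0.75·0.5500) ≈ 0.1791
After 'does not convert': P(A) = 0.8·0.1791 / (0.8·0.1791 + 0.25·0.8209) ≈ 0.4111
After 'does not convert': P(A) = 0.8·0.4111 / (0.8·0.4111 + 0.25·0.5889) ≈ 0.6908
After 'converts': P(A) = 0.2·0.6908 / (0.2·0.6908 + 0.75·0.3092) ≈ 0.3733
After 'does not convert': P(A) = 0.8·0.3733 / (0.8·0.3733 + 0.25·0.6267) ≈ 0.6559
After 'converts': P(A) = 0.2·0.6559 / (0.2·0.6559 + 0.75·0.3441) ≈ 0.3370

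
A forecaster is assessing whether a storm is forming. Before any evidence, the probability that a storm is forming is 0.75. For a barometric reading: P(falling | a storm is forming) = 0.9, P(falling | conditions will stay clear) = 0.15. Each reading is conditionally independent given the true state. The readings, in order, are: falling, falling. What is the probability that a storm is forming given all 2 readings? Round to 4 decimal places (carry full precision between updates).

Each posterior becomes the prior for the next update.
After 'falling': P(storm) = 0.9·0.7500 / (0.9·0.7500 + 0.15·0.2500) ≈ 0.9474
After 'falling': P(storm) = 0.9·0.9474 / (0.9·0.9474 + 0.15·0.0526) ≈ 0.9908

0.9908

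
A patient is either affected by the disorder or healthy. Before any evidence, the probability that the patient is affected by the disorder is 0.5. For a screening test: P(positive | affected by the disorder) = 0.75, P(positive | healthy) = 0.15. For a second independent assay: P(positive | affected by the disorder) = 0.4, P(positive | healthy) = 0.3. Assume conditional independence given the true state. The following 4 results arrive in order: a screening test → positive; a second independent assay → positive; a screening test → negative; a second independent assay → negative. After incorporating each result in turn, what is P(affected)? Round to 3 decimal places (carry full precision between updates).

After a screening test='positive': P(affected) = 0.75·0.5000 / (0.75·0.5000 + 0.15·0.5000) ≈ 0.8333
After a second independent assay='positive': P(affected) = 0.4·0.8333 / (0.4·0.8333 + 0.3·0.1667) ≈ 0.8696
After a screening test='negative': P(affected) = 0.25·0.8696 / (0.25·0.8696 + 0.85·0.1304) ≈ 0.6623
After a second independent assay='negative': P(affected) = 0.6·0.6623 / (0.6·0.6623 + 0.7·0.3377) ≈ 0.6270

0.627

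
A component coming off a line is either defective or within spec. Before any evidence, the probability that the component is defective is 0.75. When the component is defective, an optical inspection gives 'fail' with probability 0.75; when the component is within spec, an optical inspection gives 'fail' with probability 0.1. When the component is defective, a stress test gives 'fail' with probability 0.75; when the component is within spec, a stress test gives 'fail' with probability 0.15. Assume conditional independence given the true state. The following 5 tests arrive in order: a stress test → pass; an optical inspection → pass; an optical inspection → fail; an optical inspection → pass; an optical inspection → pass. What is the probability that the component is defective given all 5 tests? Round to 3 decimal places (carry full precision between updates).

0.124

After a stress test='pass': P(defective) = 0.25·0.7500 / (0.25·0.7500 + 0.85·0.2500) ≈ 0.4688
After an optical inspection='pass': P(defective) = 0.25·0.4688 / (0.25·0.4688 + 0.9·0.5312) ≈ 0.1969
After an optical inspection='fail': P(defective) = 0.75·0.1969 / (0.75·0.1969 + 0.1·0.8031) ≈ 0.6477
After an optical inspection='pass': P(defective) = 0.25·0.6477 / (0.25·0.6477 + 0.9·0.3523) ≈ 0.3380
After an optical inspection='pass': P(defective) = 0.25·0.3380 / (0.25·0.3380 + 0.9·0.6620) ≈ 0.1242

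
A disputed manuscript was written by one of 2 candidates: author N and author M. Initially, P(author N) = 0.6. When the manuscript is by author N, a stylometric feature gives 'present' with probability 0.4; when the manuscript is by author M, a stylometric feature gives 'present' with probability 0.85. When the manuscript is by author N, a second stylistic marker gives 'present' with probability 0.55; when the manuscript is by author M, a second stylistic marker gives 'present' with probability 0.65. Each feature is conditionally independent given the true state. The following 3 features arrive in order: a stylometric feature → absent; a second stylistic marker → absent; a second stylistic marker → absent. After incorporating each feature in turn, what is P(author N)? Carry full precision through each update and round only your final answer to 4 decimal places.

After a stylometric feature='absent': P(author N) = 0.6·0.6000 / (0.6·0.6000 + 0.15·0.4000) ≈ 0.8571
After a second stylistic marker='absent': P(author N) = 0.45·0.8571 / (0.45·0.8571 + 0.35·0.1429) ≈ 0.8852
After a second stylistic marker='absent': P(author N) = 0.45·0.8852 / (0.45·0.8852 + 0.35·0.1148) ≈ 0.9084

0.9084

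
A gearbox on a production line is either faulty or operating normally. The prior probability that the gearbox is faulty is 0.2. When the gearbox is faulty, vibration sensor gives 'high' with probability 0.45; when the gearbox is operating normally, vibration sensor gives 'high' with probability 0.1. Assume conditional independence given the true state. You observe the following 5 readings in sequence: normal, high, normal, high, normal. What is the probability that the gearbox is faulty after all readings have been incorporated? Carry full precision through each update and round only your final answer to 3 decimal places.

After 'normal': P(faulty) = 0.55·0.2000 / (0.55·0.2000 + 0.9·0.8000) ≈ 0.1325
After 'high': P(faulty) = 0.45·0.1325 / (0.45·0.1325 + 0.1·0.8675) ≈ 0.4074
After 'normal': P(faulty) = 0.55·0.4074 / (0.55·0.4074 + 0.9·0.5926) ≈ 0.2958
After 'high': P(faulty) = 0.45·0.2958 / (0.45·0.2958 + 0.1·0.7042) ≈ 0.6541
After 'normal': P(faulty) = 0.55·0.6541 / (0.55·0.6541 + 0.9·0.3459) ≈ 0.5360

0.536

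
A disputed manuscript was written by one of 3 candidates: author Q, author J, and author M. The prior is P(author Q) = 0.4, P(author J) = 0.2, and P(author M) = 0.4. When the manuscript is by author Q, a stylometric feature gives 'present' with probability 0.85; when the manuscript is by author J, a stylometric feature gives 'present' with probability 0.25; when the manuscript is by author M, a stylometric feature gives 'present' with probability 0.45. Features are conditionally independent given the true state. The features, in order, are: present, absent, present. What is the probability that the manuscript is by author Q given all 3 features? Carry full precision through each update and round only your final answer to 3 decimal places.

After 'present': normaliser = 0.85·0.4000 + 0.25·0.2000 + 0.45·0.4000; P(author Q) ≈ 0.5965, P(author J) ≈ 0.0877, P(author M) ≈ 0.3158
After 'absent': normaliser = 0.15·0.5965 + 0.75·0.0877 + 0.55·0.3158; P(author Q) ≈ 0.2720, P(author J) ≈ 0.2000, P(author M) ≈ 0.5280
After 'present': normaliser = 0.85·0.2720 + 0.25·0.2000 + 0.45·0.5280; P(author Q) ≈ 0.4456, P(author J) ≈ 0.0964, P(author M) ≈ 0.4580

0.446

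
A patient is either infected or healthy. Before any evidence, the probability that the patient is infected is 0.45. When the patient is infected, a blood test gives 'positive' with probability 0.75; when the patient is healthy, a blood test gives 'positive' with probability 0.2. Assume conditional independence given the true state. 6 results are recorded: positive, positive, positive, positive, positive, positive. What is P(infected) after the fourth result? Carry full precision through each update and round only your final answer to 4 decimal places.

0.9939

After 'positive': P(infected) = 0.75·0.4500 / (0.75·0.4500 + 0.2·0.5500) ≈ 0.7542
After 'positive': P(infected) = 0.75·0.7542 / (0.75·0.7542 + 0.2·0.2458) ≈ 0.9200
After 'positive': P(infected) = 0.75·0.9200 / (0.75·0.9200 + 0.2·0.0800) ≈ 0.9773
After 'positive': P(infected) = 0.75·0.9773 / (0.75·0.9773 + 0.2·0.0227) ≈ 0.9939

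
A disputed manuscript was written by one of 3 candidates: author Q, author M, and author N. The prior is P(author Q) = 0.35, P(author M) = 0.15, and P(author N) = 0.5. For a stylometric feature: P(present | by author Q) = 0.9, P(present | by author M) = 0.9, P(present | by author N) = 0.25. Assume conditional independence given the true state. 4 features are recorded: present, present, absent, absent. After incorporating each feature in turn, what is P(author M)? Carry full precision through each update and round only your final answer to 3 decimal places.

After 'present': normaliser = 0.9·0.3500 + 0.9·0.1500 + 0.25·0.5000; P(author Q) ≈ 0.5478, P(author M) ≈ 0.2348, P(author N) ≈ 0.2174
After 'present': normaliser = 0.9·0.5478 + 0.9·0.2348 + 0.25·0.2174; P(author Q) ≈ 0.6499, P(author M) ≈ 0.2785, P(author N) ≈ 0.0716
After 'absent': normaliser = 0.1·0.6499 + 0.1·0.2785 + 0.75·0.0716; P(author Q) ≈ 0.4434, P(author M) ≈ 0.1900, P(author N) ≈ 0.3666
After 'absent': normaliser = 0.1·0.4434 + 0.1·0.1900 + 0.75·0.3666; P(author Q) ≈ 0.1311, P(author M) ≈ 0.0562, P(author N) ≈ 0.8127

0.056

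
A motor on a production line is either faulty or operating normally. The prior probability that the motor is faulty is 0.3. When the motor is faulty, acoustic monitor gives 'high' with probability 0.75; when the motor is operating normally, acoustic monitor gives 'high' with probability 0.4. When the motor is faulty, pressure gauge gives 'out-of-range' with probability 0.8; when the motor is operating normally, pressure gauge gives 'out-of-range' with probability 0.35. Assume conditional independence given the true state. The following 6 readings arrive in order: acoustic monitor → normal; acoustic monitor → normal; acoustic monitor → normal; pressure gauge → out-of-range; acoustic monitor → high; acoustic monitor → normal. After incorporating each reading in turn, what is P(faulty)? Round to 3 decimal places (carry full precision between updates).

Apply Bayes' rule sequentially, carrying P(faulty) forward.
After acoustic monitor='normal': P(faulty) = 0.25·0.3000 / (0.25·0.3000 + 0.6·0.7000) ≈ 0.1515
After acoustic monitor='normal': P(faulty) = 0.25·0.1515 / (0.25·0.1515 + 0.6·0.8485) ≈ 0.0693
After acoustic monitor='normal': P(faulty) = 0.25·0.0693 / (0.25·0.0693 + 0.6·0.9307) ≈ 0.0301
After pressure gauge='out-of-range': P(faulty) = 0.8·0.0301 / (0.8·0.0301 + 0.35·0.9699) ≈ 0.0662
After acoustic monitor='high': P(faulty) = 0.75·0.0662 / (0.75·0.0662 + 0.4·0.9338) ≈ 0.1173
After acoustic monitor='normal': P(faulty) = 0.25·0.1173 / (0.25·0.1173 + 0.6·0.8827) ≈ 0.0525

0.052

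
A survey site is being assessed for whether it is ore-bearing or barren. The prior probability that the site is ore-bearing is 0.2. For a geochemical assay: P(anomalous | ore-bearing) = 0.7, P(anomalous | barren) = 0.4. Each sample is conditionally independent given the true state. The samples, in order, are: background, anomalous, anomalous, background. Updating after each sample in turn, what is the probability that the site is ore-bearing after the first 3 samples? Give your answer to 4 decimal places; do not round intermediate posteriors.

After 'background': P(ore) = 0.3·0.2000 / (0.3·0.2000 + 0.6·0.8000) ≈ 0.1111
After 'anomalous': P(ore) = 0.7·0.1111 / (0.7·0.1111 + 0.4·0.8889) ≈ 0.1795
After 'anomalous': P(ore) = 0.7·0.1795 / (0.7·0.1795 + 0.4·0.8205) ≈ 0.2768

0.2768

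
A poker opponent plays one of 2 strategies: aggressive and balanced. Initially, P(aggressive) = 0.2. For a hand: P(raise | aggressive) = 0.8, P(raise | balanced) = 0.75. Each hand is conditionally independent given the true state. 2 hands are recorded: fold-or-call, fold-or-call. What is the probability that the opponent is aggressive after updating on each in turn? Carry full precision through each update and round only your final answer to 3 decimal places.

0.138

Apply Bayes' rule sequentially, carrying P(aggressive) forward.
After 'fold-or-call': P(aggressive) = 0.2·0.2000 / (0.2·0.2000 + 0.25·0.8000) ≈ 0.1667
After 'fold-or-call': P(aggressive) = 0.2·0.1667 / (0.2·0.1667 + 0.25·0.8333) ≈ 0.1379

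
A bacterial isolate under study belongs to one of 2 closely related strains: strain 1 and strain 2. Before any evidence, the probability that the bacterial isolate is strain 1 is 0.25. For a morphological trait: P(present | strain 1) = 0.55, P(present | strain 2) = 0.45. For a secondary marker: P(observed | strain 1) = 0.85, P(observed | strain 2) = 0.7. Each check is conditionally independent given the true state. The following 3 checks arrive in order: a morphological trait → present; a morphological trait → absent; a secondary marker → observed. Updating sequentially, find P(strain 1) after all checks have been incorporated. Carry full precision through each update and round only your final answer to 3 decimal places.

After a morphological trait='present': P(strain 1) = 0.55·0.2500 / (0.55·0.2500 + 0.45·0.7500) ≈ 0.2895
After a morphological trait='absent': P(strain 1) = 0.45·0.2895 / (0.45·0.2895 + 0.55·0.7105) ≈ 0.2500
After a secondary marker='observed': P(strain 1) = 0.85·0.2500 / (0.85·0.2500 + 0.7·0.7500) ≈ 0.2881

0.288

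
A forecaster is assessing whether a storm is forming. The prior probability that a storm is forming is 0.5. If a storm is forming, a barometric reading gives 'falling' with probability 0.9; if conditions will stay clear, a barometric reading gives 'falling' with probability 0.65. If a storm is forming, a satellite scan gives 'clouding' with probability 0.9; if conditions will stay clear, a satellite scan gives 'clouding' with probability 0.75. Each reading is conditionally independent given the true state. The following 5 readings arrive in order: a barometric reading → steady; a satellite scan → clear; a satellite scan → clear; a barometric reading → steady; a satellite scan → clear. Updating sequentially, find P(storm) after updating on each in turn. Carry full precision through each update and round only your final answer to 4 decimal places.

Apply Bayes' rule sequentially, carrying P(storm) forward.
After a barometric reading='steady': P(storm) = 0.1·0.5000 / (0.1·0.5000 + 0.35·0.5000) ≈ 0.2222
After a satellite scan='clear': P(storm) = 0.1·0.2222 / (0.1·0.2222 + 0.25·0.7778) ≈ 0.1026
After a satellite scan='clear': P(storm) = 0.1·0.1026 / (0.1·0.1026 + 0.25·0.8974) ≈ 0.0437
After a barometric reading='steady': P(storm) = 0.1·0.0437 / (0.1·0.0437 + 0.35·0.9563) ≈ 0.0129
After a satellite scan='clear': P(storm) = 0.1·0.0129 / (0.1·0.0129 + 0.25·0.9871) ≈ 0.0052

0.0052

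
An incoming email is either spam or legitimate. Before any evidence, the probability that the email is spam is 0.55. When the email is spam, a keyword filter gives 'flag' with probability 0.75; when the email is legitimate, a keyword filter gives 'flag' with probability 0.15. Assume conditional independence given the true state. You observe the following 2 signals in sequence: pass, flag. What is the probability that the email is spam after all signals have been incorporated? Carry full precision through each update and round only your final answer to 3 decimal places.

0.643

Each posterior becomes the prior for the next update.
After 'pass': P(spam) = 0.25·0.5500 / (0.25·0.5500 + 0.85·0.4500) ≈ 0.2644
After 'flag': P(spam) = 0.75·0.2644 / (0.75·0.2644 + 0.15·0.7356) ≈ 0.6425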